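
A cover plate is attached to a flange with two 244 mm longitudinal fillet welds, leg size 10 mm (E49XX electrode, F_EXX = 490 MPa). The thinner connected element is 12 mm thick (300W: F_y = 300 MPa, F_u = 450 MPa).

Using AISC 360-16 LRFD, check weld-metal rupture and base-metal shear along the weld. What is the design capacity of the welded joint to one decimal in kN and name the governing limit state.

Weld metal: throat = 0.707×10 = 7.07 mm, L = 2×244 = 488 mm. φR_n = 0.75 × 0.6 × 490 × 7.07 × 488 = 760.8 kN.
Base metal shear (12 mm plate): yield φR_n = 1.0×0.6×300×12×488 = 1054.1 kN; rupture φR_n = 0.75×0.6×450×12×488 = 1185.8 kN; take 1054.1 kN (yield).
Governing: min(760.8, 1054.1) = 760.8 kN → weld metal.

760.8 kN (weld metal governs)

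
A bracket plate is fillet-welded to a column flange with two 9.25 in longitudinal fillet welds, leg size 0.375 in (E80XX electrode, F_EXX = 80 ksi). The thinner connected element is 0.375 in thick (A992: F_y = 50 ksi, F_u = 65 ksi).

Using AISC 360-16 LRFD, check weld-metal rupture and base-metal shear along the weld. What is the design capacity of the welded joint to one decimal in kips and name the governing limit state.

176.6 kips (weld metal governs)

Weld metal: throat = 0.707×0.375 = 0.26513 in, L = 2×9.25 = 18.5 in. φR_n = 0.75 × 0.6 × 80 × 0.26513 × 18.5 = 176.6 kips.
Base metal shear (0.375 in plate): yield φR_n = 1.0×0.6×50×0.375×18.5 = 208.1 kips; rupture φR_n = 0.75×0.6×65×0.375×18.5 = 202.9 kips; take 202.9 kips (rupture).
Governing: min(176.6, 202.9) = 176.6 kips → weld metal.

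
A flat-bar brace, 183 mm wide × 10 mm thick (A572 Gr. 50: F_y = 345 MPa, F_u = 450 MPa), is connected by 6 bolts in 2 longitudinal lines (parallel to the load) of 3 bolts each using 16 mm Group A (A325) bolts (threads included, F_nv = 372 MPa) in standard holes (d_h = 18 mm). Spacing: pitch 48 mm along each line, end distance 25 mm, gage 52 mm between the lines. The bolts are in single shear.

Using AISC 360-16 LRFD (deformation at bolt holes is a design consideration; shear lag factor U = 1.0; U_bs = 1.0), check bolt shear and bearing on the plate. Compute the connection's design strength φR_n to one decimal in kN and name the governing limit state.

Bolt shear: A_b = π(16)²/4 = 201.06 mm². φR_n = 0.75 × 372 × 201.06 × 6 × 1 = 336.6 kN.
Bearing (10 mm plate, F_u = 450 MPa): end bolts L_c = 25 − 18/2 = 16, R_n = min(1.2×16×10×450, 2.4×16×10×450) = 86.4 kN/bolt; interior L_c = 48 − 18 = 30, R_n = 162 kN/bolt. φR_n = 0.75 × (2×86.4 + 4×162) = 615.6 kN.
Governing: min(336.6, 615.6) = 336.6 kN → bolt shear.

336.6 kN (bolt shear governs)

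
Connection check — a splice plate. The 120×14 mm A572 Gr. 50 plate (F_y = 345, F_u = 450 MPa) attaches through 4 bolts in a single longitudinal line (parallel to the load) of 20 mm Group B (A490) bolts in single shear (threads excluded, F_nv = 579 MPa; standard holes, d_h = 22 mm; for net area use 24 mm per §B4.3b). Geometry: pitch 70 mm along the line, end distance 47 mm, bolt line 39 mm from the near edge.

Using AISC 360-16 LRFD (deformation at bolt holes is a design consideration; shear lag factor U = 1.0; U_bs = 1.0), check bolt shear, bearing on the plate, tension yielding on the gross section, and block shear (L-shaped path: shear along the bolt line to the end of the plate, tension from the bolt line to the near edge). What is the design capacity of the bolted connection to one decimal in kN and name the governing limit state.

521.6 kN (gross-section yield governs)

Bolt shear: A_b = π(20)²/4 = 314.16 mm². φR_n = 0.75 × 579 × 314.16 × 4 × 1 = 545.7 kN.
Bearing (14 mm plate, F_u = 450 MPa): end bolts L_c = 47 − 22/2 = 36, R_n = min(1.2×36×14×450, 2.4×20×14×450) = 272.16 kN/bolt; interior L_c = 70 − 22 = 48, R_n = 302.4 kN/bolt. φR_n = 0.75 × (1×272.16 + 3×302.4) = 884.5 kN.
Tension yield (gross): A_g = 120×14 = 1680 mm². φR_n = 0.90 × 345 × 1680 = 521.6 kN.
Block shear: shear path 1×[47+3×70] = 1×257 mm, A_gv = 3598, A_nv = 1×(257 − 3.5×24)×14 = 2422 mm²; tension to near edge: (39 − 0.5×24)×14 = 378 mm². R_n = min(0.6×450×2422, 0.6×345×3598) + 1.0×450×378 = min(653.94, 744.79) + 170.1 = 824.04 kN. φR_n = 0.75 × 824.04 = 618.0 kN.
Governing: min(545.7, 884.5, 521.6, 618.0) = 521.6 kN → gross-section yield.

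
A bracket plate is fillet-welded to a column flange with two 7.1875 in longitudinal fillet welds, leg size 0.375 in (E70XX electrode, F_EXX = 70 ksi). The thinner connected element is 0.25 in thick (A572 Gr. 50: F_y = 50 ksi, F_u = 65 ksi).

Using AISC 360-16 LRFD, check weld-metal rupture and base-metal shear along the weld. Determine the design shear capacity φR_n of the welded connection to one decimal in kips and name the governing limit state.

Weld metal: throat = 0.707×0.375 = 0.26513 in, L = 2×7.1875 = 14.375 in. φR_n = 0.75 × 0.6 × 70 × 0.26513 × 14.375 = 120.1 kips.
Base metal shear (0.25 in plate): yield φR_n = 1.0×0.6×50×0.25×14.375 = 107.8 kips; rupture φR_n = 0.75×0.6×65×0.25×14.375 = 105.1 kips; take 105.1 kips (rupture).
Governing: min(120.1, 105.1) = 105.1 kips → base-metal shear.

105.1 kips (base-metal shear governs)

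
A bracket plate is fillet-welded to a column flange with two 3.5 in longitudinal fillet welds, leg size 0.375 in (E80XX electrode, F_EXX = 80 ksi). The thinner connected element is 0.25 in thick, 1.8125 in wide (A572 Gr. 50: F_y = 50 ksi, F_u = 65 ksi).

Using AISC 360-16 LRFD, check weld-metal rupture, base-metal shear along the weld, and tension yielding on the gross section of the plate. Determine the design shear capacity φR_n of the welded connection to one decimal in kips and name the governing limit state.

20.4 kips (gross-section yield governs)

Weld metal: throat = 0.707×0.375 = 0.26513 in, L = 2×3.5 = 7 in. φR_n = 0.75 × 0.6 × 80 × 0.26513 × 7 = 66.8 kips.
Base metal shear (0.25 in plate): yield φR_n = 1.0×0.6×50×0.25×7 = 52.5 kips; rupture φR_n = 0.75×0.6×65×0.25×7 = 51.2 kips; take 51.2 kips (rupture).
Tension yield (gross): A_g = 1.8125×0.25 = 0.45313 in². φR_n = 0.90 × 50 × 0.45313 = 20.4 kips.
Governing: min(66.8, 51.2, 20.4) = 20.4 kips → gross-section yield.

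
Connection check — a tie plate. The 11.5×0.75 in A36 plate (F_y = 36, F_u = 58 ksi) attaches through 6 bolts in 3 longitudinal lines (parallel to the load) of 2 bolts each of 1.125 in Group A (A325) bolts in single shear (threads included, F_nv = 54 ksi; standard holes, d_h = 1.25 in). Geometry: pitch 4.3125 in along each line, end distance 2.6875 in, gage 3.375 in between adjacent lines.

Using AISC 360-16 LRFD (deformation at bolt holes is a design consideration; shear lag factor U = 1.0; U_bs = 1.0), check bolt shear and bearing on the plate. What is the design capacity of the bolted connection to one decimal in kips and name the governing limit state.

241.5 kips (bolt shear governs)

Bolt shear: A_b = π(1.125)²/4 = 0.99402 in². φR_n = 0.75 × 54 × 0.99402 × 6 × 1 = 241.5 kips.
Bearing (0.75 in plate, F_u = 58 ksi): end bolts L_c = 2.6875 − 1.25/2 = 2.0625, R_n = min(1.2×2.0625×0.75×58, 2.4×1.125×0.75×58) = 107.66 kips/bolt; interior L_c = 4.3125 − 1.25 = 3.0625, R_n = 117.45 kips/bolt. φR_n = 0.75 × (3×107.66 + 3×117.45) = 506.5 kips.
Governing: min(241.5, 506.5) = 241.5 kips → bolt shear.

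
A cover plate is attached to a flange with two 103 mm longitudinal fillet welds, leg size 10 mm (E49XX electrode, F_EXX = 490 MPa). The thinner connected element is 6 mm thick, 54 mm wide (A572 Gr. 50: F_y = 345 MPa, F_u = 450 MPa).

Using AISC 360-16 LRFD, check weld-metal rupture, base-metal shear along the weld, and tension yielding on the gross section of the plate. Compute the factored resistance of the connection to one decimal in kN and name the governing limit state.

100.6 kN (gross-section yield governs)

Weld metal: throat = 0.707×10 = 7.07 mm, L = 2×103 = 206 mm. φR_n = 0.75 × 0.6 × 490 × 7.07 × 206 = 321.1 kN.
Base metal shear (6 mm plate): yield φR_n = 1.0×0.6×345×6×206 = 255.9 kN; rupture φR_n = 0.75×0.6×450×6×206 = 250.3 kN; take 250.3 kN (rupture).
Tension yield (gross): A_g = 54×6 = 324 mm². φR_n = 0.90 × 345 × 324 = 100.6 kN.
Governing: min(321.1, 250.3, 100.6) = 100.6 kN → gross-section yield.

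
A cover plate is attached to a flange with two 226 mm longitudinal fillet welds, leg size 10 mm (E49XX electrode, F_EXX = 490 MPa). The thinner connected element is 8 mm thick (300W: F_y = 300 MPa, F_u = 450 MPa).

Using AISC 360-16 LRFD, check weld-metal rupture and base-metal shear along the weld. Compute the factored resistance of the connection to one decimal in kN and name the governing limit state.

Weld metal: throat = 0.707×10 = 7.07 mm, L = 2×226 = 452 mm. φR_n = 0.75 × 0.6 × 490 × 7.07 × 452 = 704.6 kN.
Base metal shear (8 mm plate): yield φR_n = 1.0×0.6×300×8×452 = 650.9 kN; rupture φR_n = 0.75×0.6×450×8×452 = 732.2 kN; take 650.9 kN (yield).
Governing: min(704.6, 650.9) = 650.9 kN → base-metal shear.

650.9 kN (base-metal shear governs)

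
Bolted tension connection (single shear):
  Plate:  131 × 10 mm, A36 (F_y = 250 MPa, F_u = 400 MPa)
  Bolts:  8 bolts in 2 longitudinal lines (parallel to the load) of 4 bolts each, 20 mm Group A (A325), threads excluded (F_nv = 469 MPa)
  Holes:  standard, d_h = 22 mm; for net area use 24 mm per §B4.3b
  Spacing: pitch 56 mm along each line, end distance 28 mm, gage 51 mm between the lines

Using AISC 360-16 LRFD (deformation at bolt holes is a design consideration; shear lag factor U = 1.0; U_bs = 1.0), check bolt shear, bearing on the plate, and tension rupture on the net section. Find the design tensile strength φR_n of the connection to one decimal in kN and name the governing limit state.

249.0 kN (net-section rupture governs)

Bolt shear: A_b = π(20)²/4 = 314.16 mm². φR_n = 0.75 × 469 × 314.16 × 8 × 1 = 884.0 kN.
Bearing (10 mm plate, F_u = 400 MPa): end bolts L_c = 28 − 22/2 = 17, R_n = min(1.2×17×10×400, 2.4×20×10×400) = 81.6 kN/bolt; interior L_c = 56 − 22 = 34, R_n = 163.2 kN/bolt. φR_n = 0.75 × (2×81.6 + 6×163.2) = 856.8 kN.
Tension rupture (net): A_n = (131 − 2×24)×10 = 830 mm² (U = 1.0, A_e = A_n). φR_n = 0.75 × 400 × 830 = 249.0 kN.
Governing: min(884.0, 856.8, 249.0) = 249.0 kN → net-section rupture.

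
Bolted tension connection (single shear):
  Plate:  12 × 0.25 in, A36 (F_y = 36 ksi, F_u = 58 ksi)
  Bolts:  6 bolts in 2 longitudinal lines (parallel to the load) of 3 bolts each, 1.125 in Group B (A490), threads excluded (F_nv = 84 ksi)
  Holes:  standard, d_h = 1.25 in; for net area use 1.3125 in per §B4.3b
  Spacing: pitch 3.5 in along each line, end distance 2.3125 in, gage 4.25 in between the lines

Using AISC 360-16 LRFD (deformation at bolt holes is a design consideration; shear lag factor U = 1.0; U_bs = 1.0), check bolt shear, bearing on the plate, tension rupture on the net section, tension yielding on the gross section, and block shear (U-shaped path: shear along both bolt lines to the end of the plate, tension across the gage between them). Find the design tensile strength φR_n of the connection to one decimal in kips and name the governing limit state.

Bolt shear: A_b = π(1.125)²/4 = 0.99402 in². φR_n = 0.75 × 84 × 0.99402 × 6 × 1 = 375.7 kips.
Bearing (0.25 in plate, F_u = 58 ksi): end bolts L_c = 2.3125 − 1.25/2 = 1.6875, R_n = min(1.2×1.6875×0.25×58, 2.4×1.125×0.25×58) = 29.363 kips/bolt; interior L_c = 3.5 − 1.25 = 2.25, R_n = 39.15 kips/bolt. φR_n = 0.75 × (2×29.363 + 4×39.15) = 161.5 kips.
Tension rupture (net): A_n = (12 − 2×1.3125)×0.25 = 2.3438 in² (U = 1.0, A_e = A_n). φR_n = 0.75 × 58 × 2.3438 = 102.0 kips.
Tension yield (gross): A_g = 12×0.25 = 3 in². φR_n = 0.90 × 36 × 3 = 97.2 kips.
Block shear: shear path 2×[2.3125+2×3.5] = 2×9.3125 in, A_gv = 4.6563, A_nv = 2×(9.3125 − 2.5×1.3125)×0.25 = 3.0156 in²; tension across gage: (4.25 − 1×1.3125)×0.25 = 0.73438 in². R_n = min(0.6×58×3.0156, 0.6×36×4.6563) + 1.0×58×0.73438 = min(104.94, 100.58) + 42.594 = 143.17 kips. φR_n = 0.75 × 143.17 = 107.4 kips.
Governing: min(375.7, 161.5, 102.0, 97.2, 107.4) = 97.2 kips → gross-section yield.

97.2 kips (gross-section yield governs)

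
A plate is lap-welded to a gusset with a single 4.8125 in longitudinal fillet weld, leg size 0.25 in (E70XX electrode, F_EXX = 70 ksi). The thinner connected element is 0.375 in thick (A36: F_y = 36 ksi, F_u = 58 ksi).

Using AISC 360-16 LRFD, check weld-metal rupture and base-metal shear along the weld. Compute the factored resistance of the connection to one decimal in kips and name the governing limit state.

Weld metal: throat = 0.707×0.25 = 0.17675 in, L = 4.8125 in. φR_n = 0.75 × 0.6 × 70 × 0.17675 × 4.8125 = 26.8 kips.
Base metal shear (0.375 in plate): yield φR_n = 1.0×0.6×36×0.375×4.8125 = 39.0 kips; rupture φR_n = 0.75×0.6×58×0.375×4.8125 = 47.1 kips; take 39.0 kips (yield).
Governing: min(26.8, 39.0) = 26.8 kips → weld metal.

26.8 kips (weld metal governs)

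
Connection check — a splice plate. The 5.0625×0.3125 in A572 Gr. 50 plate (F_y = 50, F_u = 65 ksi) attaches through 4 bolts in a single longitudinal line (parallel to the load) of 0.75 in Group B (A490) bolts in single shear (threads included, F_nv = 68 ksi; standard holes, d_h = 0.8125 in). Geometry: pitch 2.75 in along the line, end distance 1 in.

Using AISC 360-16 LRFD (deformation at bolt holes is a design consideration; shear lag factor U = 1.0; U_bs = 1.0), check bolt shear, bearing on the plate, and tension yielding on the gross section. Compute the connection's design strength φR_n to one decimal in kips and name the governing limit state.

71.2 kips (gross-section yield governs)

Bolt shear: A_b = π(0.75)²/4 = 0.44179 in². φR_n = 0.75 × 68 × 0.44179 × 4 × 1 = 90.1 kips.
Bearing (0.3125 in plate, F_u = 65 ksi): end bolts L_c = 1 − 0.8125/2 = 0.59375, R_n = min(1.2×0.59375×0.3125×65, 2.4×0.75×0.3125×65) = 14.473 kips/bolt; interior L_c = 2.75 − 0.8125 = 1.9375, R_n = 36.563 kips/bolt. φR_n = 0.75 × (1×14.473 + 3×36.563) = 93.1 kips.
Tension yield (gross): A_g = 5.0625×0.3125 = 1.582 in². φR_n = 0.90 × 50 × 1.582 = 71.2 kips.
Governing: min(90.1, 93.1, 71.2) = 71.2 kips → gross-section yield.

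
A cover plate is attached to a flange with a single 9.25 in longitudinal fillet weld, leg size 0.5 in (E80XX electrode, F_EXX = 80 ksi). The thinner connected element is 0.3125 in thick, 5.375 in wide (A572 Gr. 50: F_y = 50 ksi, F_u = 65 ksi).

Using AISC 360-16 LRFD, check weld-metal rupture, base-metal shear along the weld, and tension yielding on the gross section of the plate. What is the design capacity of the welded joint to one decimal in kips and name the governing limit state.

Weld metal: throat = 0.707×0.5 = 0.3535 in, L = 9.25 in. φR_n = 0.75 × 0.6 × 80 × 0.3535 × 9.25 = 117.7 kips.
Base metal shear (0.3125 in plate): yield φR_n = 1.0×0.6×50×0.3125×9.25 = 86.7 kips; rupture φR_n = 0.75×0.6×65×0.3125×9.25 = 84.6 kips; take 84.6 kips (rupture).
Tension yield (gross): A_g = 5.375×0.3125 = 1.6797 in². φR_n = 0.90 × 50 × 1.6797 = 75.6 kips.
Governing: min(117.7, 84.6, 75.6) = 75.6 kips → gross-section yield.

75.6 kips (gross-section yield governs)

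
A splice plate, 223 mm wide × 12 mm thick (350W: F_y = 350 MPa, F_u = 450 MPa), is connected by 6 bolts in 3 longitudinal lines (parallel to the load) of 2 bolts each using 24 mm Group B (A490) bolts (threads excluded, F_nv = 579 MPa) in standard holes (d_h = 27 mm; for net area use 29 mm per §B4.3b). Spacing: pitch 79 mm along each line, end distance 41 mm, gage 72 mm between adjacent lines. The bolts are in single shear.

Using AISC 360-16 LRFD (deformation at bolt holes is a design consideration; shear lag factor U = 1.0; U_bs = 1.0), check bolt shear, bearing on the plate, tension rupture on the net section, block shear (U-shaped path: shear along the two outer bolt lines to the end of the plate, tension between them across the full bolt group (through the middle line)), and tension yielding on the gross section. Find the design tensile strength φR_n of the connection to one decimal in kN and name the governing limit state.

Bolt shear: A_b = π(24)²/4 = 452.39 mm². φR_n = 0.75 × 579 × 452.39 × 6 × 1 = 1178.7 kN.
Bearing (12 mm plate, F_u = 450 MPa): end bolts L_c = 41 − 27/2 = 27.5, R_n = min(1.2×27.5×12×450, 2.4×24×12×450) = 178.2 kN/bolt; interior L_c = 79 − 27 = 52, R_n = 311.04 kN/bolt. φR_n = 0.75 × (3×178.2 + 3×311.04) = 1100.8 kN.
Tension rupture (net): A_n = (223 − 3×29)×12 = 1632 mm² (U = 1.0, A_e = A_n). φR_n = 0.75 × 450 × 1632 = 550.8 kN.
Block shear: shear path 2×[41+1×79] = 2×120 mm, A_gv = 2880, A_nv = 2×(120 − 1.5×29)×12 = 1836 mm²; tension across gage: (144 − 2×29)×12 = 1032 mm². R_n = min(0.6×450×1836, 0.6×350×2880) + 1.0×450×1032 = min(495.72, 604.8) + 464.4 = 960.12 kN. φR_n = 0.75 × 960.12 = 720.1 kN.
Tension yield (gross): A_g = 223×12 = 2676 mm². φR_n = 0.90 × 350 × 2676 = 842.9 kN.
Governing: min(1178.7, 1100.8, 550.8, 720.1, 842.9) = 550.8 kN → net-section rupture.

550.8 kN (net-section rupture governs)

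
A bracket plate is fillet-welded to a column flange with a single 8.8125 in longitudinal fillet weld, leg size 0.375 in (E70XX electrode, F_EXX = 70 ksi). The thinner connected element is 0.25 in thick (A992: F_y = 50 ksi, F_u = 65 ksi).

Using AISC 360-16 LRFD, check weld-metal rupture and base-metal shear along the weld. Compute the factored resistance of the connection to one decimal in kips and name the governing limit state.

Weld metal: throat = 0.707×0.375 = 0.26513 in, L = 8.8125 in. φR_n = 0.75 × 0.6 × 70 × 0.26513 × 8.8125 = 73.6 kips.
Base metal shear (0.25 in plate): yield φR_n = 1.0×0.6×50×0.25×8.8125 = 66.1 kips; rupture φR_n = 0.75×0.6×65×0.25×8.8125 = 64.4 kips; take 64.4 kips (rupture).
Governing: min(73.6, 64.4) = 64.4 kips → base-metal shear.

64.4 kips (base-metal shear governs)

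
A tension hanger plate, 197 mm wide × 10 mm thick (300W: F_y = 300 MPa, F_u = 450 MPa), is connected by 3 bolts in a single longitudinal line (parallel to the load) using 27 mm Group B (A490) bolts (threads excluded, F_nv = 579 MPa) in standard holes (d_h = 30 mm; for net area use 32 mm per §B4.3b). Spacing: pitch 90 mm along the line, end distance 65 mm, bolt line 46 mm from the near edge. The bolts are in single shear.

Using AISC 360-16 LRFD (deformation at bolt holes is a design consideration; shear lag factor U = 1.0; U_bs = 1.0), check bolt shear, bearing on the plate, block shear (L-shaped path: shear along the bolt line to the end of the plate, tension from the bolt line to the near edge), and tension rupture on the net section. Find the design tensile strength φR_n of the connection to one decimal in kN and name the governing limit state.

Bolt shear: A_b = π(27)²/4 = 572.56 mm². φR_n = 0.75 × 579 × 572.56 × 3 × 1 = 745.9 kN.
Bearing (10 mm plate, F_u = 450 MPa): end bolts L_c = 65 − 30/2 = 50, R_n = min(1.2×50×10×450, 2.4×27×10×450) = 270 kN/bolt; interior L_c = 90 − 30 = 60, R_n = 291.6 kN/bolt. φR_n = 0.75 × (1×270 + 2×291.6) = 639.9 kN.
Block shear: shear path 1×[65+2×90] = 1×245 mm, A_gv = 2450, A_nv = 1×(245 − 2.5×32)×10 = 1650 mm²; tension to near edge: (46 − 0.5×32)×10 = 300 mm². R_n = min(0.6×450×1650, 0.6×300×2450) + 1.0×450×300 = min(445.5, 441) + 135 = 576 kN. φR_n = 0.75 × 576 = 432.0 kN.
Tension rupture (net): A_n = (197 − 1×32)×10 = 1650 mm² (U = 1.0, A_e = A_n). φR_n = 0.75 × 450 × 1650 = 556.9 kN.
Governing: min(745.9, 639.9, 432.0, 556.9) = 432.0 kN → block shear.

432.0 kN (block shear governs)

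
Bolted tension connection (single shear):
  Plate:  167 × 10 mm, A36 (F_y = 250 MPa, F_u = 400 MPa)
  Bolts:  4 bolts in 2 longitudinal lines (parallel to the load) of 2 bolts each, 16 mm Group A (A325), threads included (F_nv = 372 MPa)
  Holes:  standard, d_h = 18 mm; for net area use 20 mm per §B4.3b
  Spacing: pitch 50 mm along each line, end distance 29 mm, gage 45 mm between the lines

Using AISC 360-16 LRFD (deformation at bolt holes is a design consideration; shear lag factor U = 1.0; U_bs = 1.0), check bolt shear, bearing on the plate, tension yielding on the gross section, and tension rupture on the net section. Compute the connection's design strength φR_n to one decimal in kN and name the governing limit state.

224.4 kN (bolt shear governs)

Bolt shear: A_b = π(16)²/4 = 201.06 mm². φR_n = 0.75 × 372 × 201.06 × 4 × 1 = 224.4 kN.
Bearing (10 mm plate, F_u = 400 MPa): end bolts L_c = 29 − 18/2 = 20, R_n = min(1.2×20×10×400, 2.4×16×10×400) = 96 kN/bolt; interior L_c = 50 − 18 = 32, R_n = 153.6 kN/bolt. φR_n = 0.75 × (2×96 + 2×153.6) = 374.4 kN.
Tension yield (gross): A_g = 167×10 = 1670 mm². φR_n = 0.90 × 250 × 1670 = 375.8 kN.
Tension rupture (net): A_n = (167 − 2×20)×10 = 1270 mm² (U = 1.0, A_e = A_n). φR_n = 0.75 × 400 × 1270 = 381.0 kN.
Governing: min(224.4, 374.4, 375.8, 381.0) = 224.4 kN → bolt shear.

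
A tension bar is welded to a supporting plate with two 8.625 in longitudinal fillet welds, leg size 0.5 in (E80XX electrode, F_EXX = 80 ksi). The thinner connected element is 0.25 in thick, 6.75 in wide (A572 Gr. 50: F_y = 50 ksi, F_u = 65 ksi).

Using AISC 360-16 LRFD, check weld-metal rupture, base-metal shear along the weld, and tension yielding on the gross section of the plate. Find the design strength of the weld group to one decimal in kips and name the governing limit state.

75.9 kips (gross-section yield governs)

Weld metal: throat = 0.707×0.5 = 0.3535 in, L = 2×8.625 = 17.25 in. φR_n = 0.75 × 0.6 × 80 × 0.3535 × 17.25 = 219.5 kips.
Base metal shear (0.25 in plate): yield φR_n = 1.0×0.6×50×0.25×17.25 = 129.4 kips; rupture φR_n = 0.75×0.6×65×0.25×17.25 = 126.1 kips; take 126.1 kips (rupture).
Tension yield (gross): A_g = 6.75×0.25 = 1.6875 in². φR_n = 0.90 × 50 × 1.6875 = 75.9 kips.
Governing: min(219.5, 126.1, 75.9) = 75.9 kips → gross-section yield.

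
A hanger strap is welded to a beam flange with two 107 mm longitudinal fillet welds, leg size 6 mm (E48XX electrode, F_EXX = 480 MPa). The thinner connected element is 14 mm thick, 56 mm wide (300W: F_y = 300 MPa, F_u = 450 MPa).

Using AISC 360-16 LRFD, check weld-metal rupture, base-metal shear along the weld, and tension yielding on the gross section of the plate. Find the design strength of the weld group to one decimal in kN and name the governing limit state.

Weld metal: throat = 0.707×6 = 4.242 mm, L = 2×107 = 214 mm. φR_n = 0.75 × 0.6 × 480 × 4.242 × 214 = 196.1 kN.
Base metal shear (14 mm plate): yield φR_n = 1.0×0.6×300×14×214 = 539.3 kN; rupture φR_n = 0.75×0.6×450×14×214 = 606.7 kN; take 539.3 kN (yield).
Tension yield (gross): A_g = 56×14 = 784 mm². φR_n = 0.90 × 300 × 784 = 211.7 kN.
Governing: min(196.1, 539.3, 211.7) = 196.1 kN → weld metal.

196.1 kN (weld metal governs)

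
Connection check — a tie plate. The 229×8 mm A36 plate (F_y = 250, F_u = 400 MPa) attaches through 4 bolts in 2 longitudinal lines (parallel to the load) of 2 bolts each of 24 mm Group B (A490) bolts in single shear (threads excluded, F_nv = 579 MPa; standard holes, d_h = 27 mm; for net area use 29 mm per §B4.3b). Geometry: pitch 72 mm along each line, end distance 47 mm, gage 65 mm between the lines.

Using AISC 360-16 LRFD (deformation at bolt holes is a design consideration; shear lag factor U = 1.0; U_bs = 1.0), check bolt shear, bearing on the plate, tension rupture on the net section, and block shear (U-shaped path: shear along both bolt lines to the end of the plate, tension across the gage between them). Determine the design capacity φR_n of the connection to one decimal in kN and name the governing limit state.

300.6 kN (block shear governs)

Bolt shear: A_b = π(24)²/4 = 452.39 mm². φR_n = 0.75 × 579 × 452.39 × 4 × 1 = 785.8 kN.
Bearing (8 mm plate, F_u = 400 MPa): end bolts L_c = 47 − 27/2 = 33.5, R_n = min(1.2×33.5×8×400, 2.4×24×8×400) = 128.64 kN/bolt; interior L_c = 72 − 27 = 45, R_n = 172.8 kN/bolt. φR_n = 0.75 × (2×128.64 + 2×172.8) = 452.2 kN.
Tension rupture (net): A_n = (229 − 2×29)×8 = 1368 mm² (U = 1.0, A_e = A_n). φR_n = 0.75 × 400 × 1368 = 410.4 kN.
Block shear: shear path 2×[47+1×72] = 2×119 mm, A_gv = 1904, A_nv = 2×(119 − 1.5×29)×8 = 1208 mm²; tension across gage: (65 − 1×29)×8 = 288 mm². R_n = min(0.6×400×1208, 0.6×250×1904) + 1.0×400×288 = min(289.92, 285.6) + 115.2 = 400.8 kN. φR_n = 0.75 × 400.8 = 300.6 kN.
Governing: min(785.8, 452.2, 410.4, 300.6) = 300.6 kN → block shear.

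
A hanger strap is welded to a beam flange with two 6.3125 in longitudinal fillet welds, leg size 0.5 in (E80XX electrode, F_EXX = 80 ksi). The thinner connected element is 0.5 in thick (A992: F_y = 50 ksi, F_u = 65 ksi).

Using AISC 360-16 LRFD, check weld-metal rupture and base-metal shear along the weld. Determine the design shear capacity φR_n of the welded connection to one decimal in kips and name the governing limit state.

Weld metal: throat = 0.707×0.5 = 0.3535 in, L = 2×6.3125 = 12.625 in. φR_n = 0.75 × 0.6 × 80 × 0.3535 × 12.625 = 160.7 kips.
Base metal shear (0.5 in plate): yield φR_n = 1.0×0.6×50×0.5×12.625 = 189.4 kips; rupture φR_n = 0.75×0.6×65×0.5×12.625 = 184.6 kips; take 184.6 kips (rupture).
Governing: min(160.7, 184.6) = 160.7 kips → weld metal.

160.7 kips (weld metal governs)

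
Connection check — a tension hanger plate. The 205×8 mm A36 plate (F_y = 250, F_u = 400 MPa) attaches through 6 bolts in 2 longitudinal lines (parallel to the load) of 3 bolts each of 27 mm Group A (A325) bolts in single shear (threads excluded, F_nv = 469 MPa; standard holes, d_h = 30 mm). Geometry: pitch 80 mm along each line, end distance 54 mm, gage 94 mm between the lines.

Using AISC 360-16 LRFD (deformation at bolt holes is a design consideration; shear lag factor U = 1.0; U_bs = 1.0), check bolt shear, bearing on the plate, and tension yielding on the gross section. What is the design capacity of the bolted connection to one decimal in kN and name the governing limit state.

Bolt shear: A_b = π(27)²/4 = 572.56 mm². φR_n = 0.75 × 469 × 572.56 × 6 × 1 = 1208.4 kN.
Bearing (8 mm plate, F_u = 400 MPa): end bolts L_c = 54 − 30/2 = 39, R_n = min(1.2×39×8×400, 2.4×27×8×400) = 149.76 kN/bolt; interior L_c = 80 − 30 = 50, R_n = 192 kN/bolt. φR_n = 0.75 × (2×149.76 + 4×192) = 800.6 kN.
Tension yield (gross): A_g = 205×8 = 1640 mm². φR_n = 0.90 × 250 × 1640 = 369.0 kN.
Governing: min(1208.4, 800.6, 369.0) = 369.0 kN → gross-section yield.

369.0 kN (gross-section yield governs)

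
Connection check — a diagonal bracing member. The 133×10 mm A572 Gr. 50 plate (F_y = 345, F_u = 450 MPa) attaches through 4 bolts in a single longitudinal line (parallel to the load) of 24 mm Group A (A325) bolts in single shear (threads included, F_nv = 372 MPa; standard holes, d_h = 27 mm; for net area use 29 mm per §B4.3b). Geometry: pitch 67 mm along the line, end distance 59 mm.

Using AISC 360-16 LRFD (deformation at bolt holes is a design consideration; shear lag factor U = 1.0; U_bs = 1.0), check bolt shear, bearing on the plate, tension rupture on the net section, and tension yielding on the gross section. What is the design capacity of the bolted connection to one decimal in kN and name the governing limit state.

351.0 kN (net-section rupture governs)

Bolt shear: A_b = π(24)²/4 = 452.39 mm². φR_n = 0.75 × 372 × 452.39 × 4 × 1 = 504.9 kN.
Bearing (10 mm plate, F_u = 450 MPa): end bolts L_c = 59 − 27/2 = 45.5, R_n = min(1.2×45.5×10×450, 2.4×24×10×450) = 245.7 kN/bolt; interior L_c = 67 − 27 = 40, R_n = 216 kN/bolt. φR_n = 0.75 × (1×245.7 + 3×216) = 670.3 kN.
Tension rupture (net): A_n = (133 − 1×29)×10 = 1040 mm² (U = 1.0, A_e = A_n). φR_n = 0.75 × 450 × 1040 = 351.0 kN.
Tension yield (gross): A_g = 133×10 = 1330 mm². φR_n = 0.90 × 345 × 1330 = 413.0 kN.
Governing: min(504.9, 670.3, 351.0, 413.0) = 351.0 kN → net-section rupture.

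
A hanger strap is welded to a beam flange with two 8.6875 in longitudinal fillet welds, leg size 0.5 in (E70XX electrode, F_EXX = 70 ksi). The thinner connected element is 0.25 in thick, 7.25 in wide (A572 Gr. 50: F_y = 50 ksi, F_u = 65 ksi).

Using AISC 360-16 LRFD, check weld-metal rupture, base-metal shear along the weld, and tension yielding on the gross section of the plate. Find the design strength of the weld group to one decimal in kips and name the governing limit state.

81.6 kips (gross-section yield governs)

Weld metal: throat = 0.707×0.5 = 0.3535 in, L = 2×8.6875 = 17.375 in. φR_n = 0.75 × 0.6 × 70 × 0.3535 × 17.375 = 193.5 kips.
Base metal shear (0.25 in plate): yield φR_n = 1.0×0.6×50×0.25×17.375 = 130.3 kips; rupture φR_n = 0.75×0.6×65×0.25×17.375 = 127.1 kips; take 127.1 kips (rupture).
Tension yield (gross): A_g = 7.25×0.25 = 1.8125 in². φR_n = 0.90 × 50 × 1.8125 = 81.6 kips.
Governing: min(193.5, 127.1, 81.6) = 81.6 kips → gross-section yield.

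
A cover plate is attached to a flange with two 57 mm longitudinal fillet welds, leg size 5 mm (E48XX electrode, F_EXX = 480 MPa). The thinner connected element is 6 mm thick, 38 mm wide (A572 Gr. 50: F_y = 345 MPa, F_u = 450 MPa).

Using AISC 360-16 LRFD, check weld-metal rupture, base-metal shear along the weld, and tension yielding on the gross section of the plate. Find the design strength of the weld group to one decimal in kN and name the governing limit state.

Weld metal: throat = 0.707×5 = 3.535 mm, L = 2×57 = 114 mm. φR_n = 0.75 × 0.6 × 480 × 3.535 × 114 = 87.0 kN.
Base metal shear (6 mm plate): yield φR_n = 1.0×0.6×345×6×114 = 141.6 kN; rupture φR_n = 0.75×0.6×450×6×114 = 138.5 kN; take 138.5 kN (rupture).
Tension yield (gross): A_g = 38×6 = 228 mm². φR_n = 0.90 × 345 × 228 = 70.8 kN.
Governing: min(87.0, 138.5, 70.8) = 70.8 kN → gross-section yield.

70.8 kN (gross-section yield governs)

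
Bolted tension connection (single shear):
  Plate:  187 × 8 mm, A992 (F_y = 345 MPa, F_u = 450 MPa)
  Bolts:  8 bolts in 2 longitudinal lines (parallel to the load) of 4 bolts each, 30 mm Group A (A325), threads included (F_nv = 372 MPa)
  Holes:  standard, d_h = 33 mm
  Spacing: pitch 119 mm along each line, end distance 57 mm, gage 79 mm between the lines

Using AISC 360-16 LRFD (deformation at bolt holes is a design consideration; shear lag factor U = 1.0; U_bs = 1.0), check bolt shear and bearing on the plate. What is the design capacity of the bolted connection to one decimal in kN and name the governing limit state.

1428.8 kN (bearing governs)

Bolt shear: A_b = π(30)²/4 = 706.86 mm². φR_n = 0.75 × 372 × 706.86 × 8 × 1 = 1577.7 kN.
Bearing (8 mm plate, F_u = 450 MPa): end bolts L_c = 57 − 33/2 = 40.5, R_n = min(1.2×40.5×8×450, 2.4×30×8×450) = 174.96 kN/bolt; interior L_c = 119 − 33 = 86, R_n = 259.2 kN/bolt. φR_n = 0.75 × (2×174.96 + 6×259.2) = 1428.8 kN.
Governing: min(1577.7, 1428.8) = 1428.8 kN → bearing.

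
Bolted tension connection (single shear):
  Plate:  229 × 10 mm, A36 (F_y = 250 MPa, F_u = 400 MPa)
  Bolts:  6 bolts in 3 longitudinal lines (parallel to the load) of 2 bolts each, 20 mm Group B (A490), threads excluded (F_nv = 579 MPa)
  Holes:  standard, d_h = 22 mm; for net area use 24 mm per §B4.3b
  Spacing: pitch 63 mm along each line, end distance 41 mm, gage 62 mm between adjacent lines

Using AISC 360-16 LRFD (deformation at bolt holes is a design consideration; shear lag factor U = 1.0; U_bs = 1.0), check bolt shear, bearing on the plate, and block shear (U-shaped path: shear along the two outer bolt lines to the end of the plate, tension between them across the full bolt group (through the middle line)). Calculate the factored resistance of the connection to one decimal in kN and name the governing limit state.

Bolt shear: A_b = π(20)²/4 = 314.16 mm². φR_n = 0.75 × 579 × 314.16 × 6 × 1 = 818.5 kN.
Bearing (10 mm plate, F_u = 400 MPa): end bolts L_c = 41 − 22/2 = 30, R_n = min(1.2×30×10×400, 2.4×20×10×400) = 144 kN/bolt; interior L_c = 63 − 22 = 41, R_n = 192 kN/bolt. φR_n = 0.75 × (3×144 + 3×192) = 756.0 kN.
Block shear: shear path 2×[41+1×63] = 2×104 mm, A_gv = 2080, A_nv = 2×(104 − 1.5×24)×10 = 1360 mm²; tension across gage: (124 − 2×24)×10 = 760 mm². R_n = min(0.6×400×1360, 0.6×250×2080) + 1.0×400×760 = min(326.4, 312) + 304 = 616 kN. φR_n = 0.75 × 616 = 462.0 kN.
Governing: min(818.5, 756.0, 462.0) = 462.0 kN → block shear.

462.0 kN (block shear governs)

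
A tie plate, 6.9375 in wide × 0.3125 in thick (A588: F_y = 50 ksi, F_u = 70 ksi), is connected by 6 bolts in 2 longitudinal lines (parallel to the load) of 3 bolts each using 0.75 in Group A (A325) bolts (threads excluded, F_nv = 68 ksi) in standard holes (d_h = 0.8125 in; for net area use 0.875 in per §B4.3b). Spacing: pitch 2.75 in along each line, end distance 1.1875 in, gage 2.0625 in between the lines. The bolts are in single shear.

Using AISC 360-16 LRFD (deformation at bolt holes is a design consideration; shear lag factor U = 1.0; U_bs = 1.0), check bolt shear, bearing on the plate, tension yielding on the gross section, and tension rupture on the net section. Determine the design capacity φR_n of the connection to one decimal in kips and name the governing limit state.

85.1 kips (net-section rupture governs)

Bolt shear: A_b = π(0.75)²/4 = 0.44179 in². φR_n = 0.75 × 68 × 0.44179 × 6 × 1 = 135.2 kips.
Bearing (0.3125 in plate, F_u = 70 ksi): end bolts L_c = 1.1875 − 0.8125/2 = 0.78125, R_n = min(1.2×0.78125×0.3125×70, 2.4×0.75×0.3125×70) = 20.508 kips/bolt; interior L_c = 2.75 − 0.8125 = 1.9375, R_n = 39.375 kips/bolt. φR_n = 0.75 × (2×20.508 + 4×39.375) = 148.9 kips.
Tension yield (gross): A_g = 6.9375×0.3125 = 2.168 in². φR_n = 0.90 × 50 × 2.168 = 97.6 kips.
Tension rupture (net): A_n = (6.9375 − 2×0.875)×0.3125 = 1.6211 in² (U = 1.0, A_e = A_n). φR_n = 0.75 × 70 × 1.6211 = 85.1 kips.
Governing: min(135.2, 148.9, 97.6, 85.1) = 85.1 kips → net-section rupture.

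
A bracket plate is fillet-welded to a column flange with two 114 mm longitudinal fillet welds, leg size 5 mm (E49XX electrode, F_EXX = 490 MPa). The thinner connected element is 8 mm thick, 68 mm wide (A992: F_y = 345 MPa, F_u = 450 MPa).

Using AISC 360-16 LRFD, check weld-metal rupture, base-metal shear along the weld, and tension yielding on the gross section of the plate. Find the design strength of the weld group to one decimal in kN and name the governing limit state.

168.9 kN (gross-section yield governs)

Weld metal: throat = 0.707×5 = 3.535 mm, L = 2×114 = 228 mm. φR_n = 0.75 × 0.6 × 490 × 3.535 × 228 = 177.7 kN.
Base metal shear (8 mm plate): yield φR_n = 1.0×0.6×345×8×228 = 377.6 kN; rupture φR_n = 0.75×0.6×450×8×228 = 369.4 kN; take 369.4 kN (rupture).
Tension yield (gross): A_g = 68×8 = 544 mm². φR_n = 0.90 × 345 × 544 = 168.9 kN.
Governing: min(177.7, 369.4, 168.9) = 168.9 kN → gross-section yield.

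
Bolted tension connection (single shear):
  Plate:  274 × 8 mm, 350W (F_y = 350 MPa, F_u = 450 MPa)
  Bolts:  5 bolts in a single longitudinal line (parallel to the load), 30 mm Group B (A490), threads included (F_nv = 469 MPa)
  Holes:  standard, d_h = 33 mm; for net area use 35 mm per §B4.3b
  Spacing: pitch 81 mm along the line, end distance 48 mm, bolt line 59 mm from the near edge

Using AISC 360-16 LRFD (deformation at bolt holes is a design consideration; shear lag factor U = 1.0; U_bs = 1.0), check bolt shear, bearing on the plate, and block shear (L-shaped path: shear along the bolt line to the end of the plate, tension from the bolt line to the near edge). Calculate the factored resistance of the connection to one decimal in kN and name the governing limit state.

Bolt shear: A_b = π(30)²/4 = 706.86 mm². φR_n = 0.75 × 469 × 706.86 × 5 × 1 = 1243.2 kN.
Bearing (8 mm plate, F_u = 450 MPa): end bolts L_c = 48 − 33/2 = 31.5, R_n = min(1.2×31.5×8×450, 2.4×30×8×450) = 136.08 kN/bolt; interior L_c = 81 − 33 = 48, R_n = 207.36 kN/bolt. φR_n = 0.75 × (1×136.08 + 4×207.36) = 724.1 kN.
Block shear: shear path 1×[48+4×81] = 1×372 mm, A_gv = 2976, A_nv = 1×(372 − 4.5×35)×8 = 1716 mm²; tension to near edge: (59 − 0.5×35)×8 = 332 mm². R_n = min(0.6×450×1716, 0.6×350×2976) + 1.0×450×332 = min(463.32, 624.96) + 149.4 = 612.72 kN. φR_n = 0.75 × 612.72 = 459.5 kN.
Governing: min(1243.2, 724.1, 459.5) = 459.5 kN → block shear.

459.5 kN (block shear governs)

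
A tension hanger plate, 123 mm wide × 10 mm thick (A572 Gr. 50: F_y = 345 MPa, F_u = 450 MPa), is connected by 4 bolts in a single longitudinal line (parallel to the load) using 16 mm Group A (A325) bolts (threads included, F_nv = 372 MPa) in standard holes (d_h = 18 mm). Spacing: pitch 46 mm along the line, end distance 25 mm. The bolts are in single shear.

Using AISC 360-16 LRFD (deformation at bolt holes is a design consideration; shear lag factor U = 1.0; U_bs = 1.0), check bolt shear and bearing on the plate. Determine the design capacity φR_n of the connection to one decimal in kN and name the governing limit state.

Bolt shear: A_b = π(16)²/4 = 201.06 mm². φR_n = 0.75 × 372 × 201.06 × 4 × 1 = 224.4 kN.
Bearing (10 mm plate, F_u = 450 MPa): end bolts L_c = 25 − 18/2 = 16, R_n = min(1.2×16×10×450, 2.4×16×10×450) = 86.4 kN/bolt; interior L_c = 46 − 18 = 28, R_n = 151.2 kN/bolt. φR_n = 0.75 × (1×86.4 + 3×151.2) = 405.0 kN.
Governing: min(224.4, 405.0) = 224.4 kN → bolt shear.

224.4 kN (bolt shear governs)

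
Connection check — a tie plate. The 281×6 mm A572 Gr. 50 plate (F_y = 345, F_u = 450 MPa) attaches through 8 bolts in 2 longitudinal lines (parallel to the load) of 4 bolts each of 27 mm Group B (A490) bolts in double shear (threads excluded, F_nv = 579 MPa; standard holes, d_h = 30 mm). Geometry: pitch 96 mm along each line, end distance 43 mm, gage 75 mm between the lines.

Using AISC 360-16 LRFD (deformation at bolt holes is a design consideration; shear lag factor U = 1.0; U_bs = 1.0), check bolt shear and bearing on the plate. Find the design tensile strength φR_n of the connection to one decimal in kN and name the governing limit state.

Bolt shear: A_b = π(27)²/4 = 572.56 mm². φR_n = 0.75 × 579 × 572.56 × 8 × 2 = 3978.1 kN.
Bearing (6 mm plate, F_u = 450 MPa): end bolts L_c = 43 − 30/2 = 28, R_n = min(1.2×28×6×450, 2.4×27×6×450) = 90.72 kN/bolt; interior L_c = 96 − 30 = 66, R_n = 174.96 kN/bolt. φR_n = 0.75 × (2×90.72 + 6×174.96) = 923.4 kN.
Governing: min(3978.1, 923.4) = 923.4 kN → bearing.

923.4 kN (bearing governs)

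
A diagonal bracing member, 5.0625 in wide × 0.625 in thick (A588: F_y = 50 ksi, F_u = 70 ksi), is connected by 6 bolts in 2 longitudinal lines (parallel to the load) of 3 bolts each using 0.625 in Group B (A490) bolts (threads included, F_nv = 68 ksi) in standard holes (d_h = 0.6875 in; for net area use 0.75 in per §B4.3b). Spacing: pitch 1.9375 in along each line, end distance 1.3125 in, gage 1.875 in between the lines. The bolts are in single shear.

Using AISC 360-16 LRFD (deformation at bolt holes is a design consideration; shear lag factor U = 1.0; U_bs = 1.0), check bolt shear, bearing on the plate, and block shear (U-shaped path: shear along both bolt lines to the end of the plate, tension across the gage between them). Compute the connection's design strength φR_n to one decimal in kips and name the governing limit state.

93.9 kips (bolt shear governs)

Bolt shear: A_b = π(0.625)²/4 = 0.3068 in². φR_n = 0.75 × 68 × 0.3068 × 6 × 1 = 93.9 kips.
Bearing (0.625 in plate, F_u = 70 ksi): end bolts L_c = 1.3125 − 0.6875/2 = 0.96875, R_n = min(1.2×0.96875×0.625×70, 2.4×0.625×0.625×70) = 50.859 kips/bolt; interior L_c = 1.9375 − 0.6875 = 1.25, R_n = 65.625 kips/bolt. φR_n = 0.75 × (2×50.859 + 4×65.625) = 273.2 kips.
Block shear: shear path 2×[1.3125+2×1.9375] = 2×5.1875 in, A_gv = 6.4844, A_nv = 2×(5.1875 − 2.5×0.75)×0.625 = 4.1406 in²; tension across gage: (1.875 − 1×0.75)×0.625 = 0.70313 in². R_n = min(0.6×70×4.1406, 0.6×50×6.4844) + 1.0×70×0.70313 = min(173.91, 194.53) + 49.219 = 223.13 kips. φR_n = 0.75 × 223.13 = 167.3 kips.
Governing: min(93.9, 273.2, 167.3) = 93.9 kips → bolt shear.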